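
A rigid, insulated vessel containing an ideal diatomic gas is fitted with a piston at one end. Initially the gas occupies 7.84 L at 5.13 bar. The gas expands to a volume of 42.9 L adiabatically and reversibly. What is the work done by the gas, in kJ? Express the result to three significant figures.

γ = 7/5 for a diatomic ideal gas.
P₂ = P₁(V₁/V₂)^γ = 5.13×(7.84/42.9)^(7/5) = 0.475 bar.
For a reversible adiabat, W_by_gas = (P₁V₁ − P₂V₂)/(γ−1).
W_by = (513000×0.00784 − 47500×0.0429) / (2/5) = 4960 J.

W ≈ 4.96 kJ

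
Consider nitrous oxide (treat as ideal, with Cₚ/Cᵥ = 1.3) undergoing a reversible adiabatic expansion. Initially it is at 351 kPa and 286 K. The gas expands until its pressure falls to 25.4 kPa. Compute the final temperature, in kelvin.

Adiabatic: T₂/T₁ = (P₂/P₁)^((γ−1)/γ).
T₂ = 286 × (25.4/351)^(0.231) = 156 K.

T₂ ≈ 156 K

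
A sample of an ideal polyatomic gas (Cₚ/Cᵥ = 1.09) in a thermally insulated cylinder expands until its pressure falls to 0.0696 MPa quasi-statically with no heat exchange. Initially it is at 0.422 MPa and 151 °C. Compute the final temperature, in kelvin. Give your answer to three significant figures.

T₂ ≈ 366 K

Adiabatic: T₂/T₁ = (P₂/P₁)^((γ−1)/γ).
T₁ = 151 °C = 424.1 K.
T₂ = 424.1 × (0.0696/0.422)^(0.0826) = 365.5 K.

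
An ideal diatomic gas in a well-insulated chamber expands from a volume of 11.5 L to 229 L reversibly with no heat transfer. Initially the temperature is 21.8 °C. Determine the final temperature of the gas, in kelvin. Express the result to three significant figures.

T₂ ≈ 89.1 K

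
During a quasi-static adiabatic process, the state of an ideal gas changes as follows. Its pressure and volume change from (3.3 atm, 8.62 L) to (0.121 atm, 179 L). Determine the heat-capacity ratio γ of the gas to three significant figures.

PV^γ = const ⇒ γ = ln(P₂/P₁) / ln(V₁/V₂).
γ = ln(0.121/3.3) / ln(8.62/179) = 1.09.

γ ≈ 1.09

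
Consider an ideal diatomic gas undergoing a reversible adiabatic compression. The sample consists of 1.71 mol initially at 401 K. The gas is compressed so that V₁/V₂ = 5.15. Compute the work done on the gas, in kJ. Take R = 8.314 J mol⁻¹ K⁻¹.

W ≈ 13.2 kJ

For a reversible adiabat TV^(γ−1) is constant, so T₂ = T₁ (V₁/V₂)^(γ−1).
γ = 7/5 for a diatomic ideal gas, so γ−1 = 2/5.
T₂ = 401 × 5.15^(2/5) = 772.4 K.
Q = 0, so ΔU = W_on_gas = nCᵥΔT with Cᵥ = R/(γ−1) = 20.79 J/(mol·K).
ΔU = 1.71 × 20.79 × (772.4 − 401) = 13200 J.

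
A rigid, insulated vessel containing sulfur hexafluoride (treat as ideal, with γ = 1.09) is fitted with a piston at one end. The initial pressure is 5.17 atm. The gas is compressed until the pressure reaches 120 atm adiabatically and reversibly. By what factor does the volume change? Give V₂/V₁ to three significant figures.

V₂/V₁ ≈ 0.0559

From PV^γ = const, V₂/V₁ = (P₁/P₂)^(1/γ).
V₂/V₁ = (5.17/120)^(0.917) = 0.05586.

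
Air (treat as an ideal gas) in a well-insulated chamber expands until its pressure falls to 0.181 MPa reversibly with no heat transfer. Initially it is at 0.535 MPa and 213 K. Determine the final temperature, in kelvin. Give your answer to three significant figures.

T₂ ≈ 156 K

Along an adiabat T P^((1−γ)/γ) is constant, so T₂ = T₁ (P₂/P₁)^((γ−1)/γ).
For a diatomic ideal gas γ = 7/5, so (γ−1)/γ = 2/7.
T₂ = 213 × (0.181/0.535)^(2/7) = 156.3 K.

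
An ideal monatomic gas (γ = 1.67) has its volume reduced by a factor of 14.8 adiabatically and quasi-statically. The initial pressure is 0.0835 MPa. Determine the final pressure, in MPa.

Since PV^γ is constant along a reversible adiabat, P₂ = P₁ (V₁/V₂)^γ.
P₂ = 0.0835 × 14.8^(1.67) = 7.517 MPa.

P₂ ≈ 7.52 MPa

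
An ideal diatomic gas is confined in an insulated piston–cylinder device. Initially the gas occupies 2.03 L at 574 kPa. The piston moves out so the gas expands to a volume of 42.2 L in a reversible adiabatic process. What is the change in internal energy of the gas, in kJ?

ΔU ≈ -2.05 kJ

γ = 7/5 for a diatomic ideal gas.
P₂ = P₁(V₁/V₂)^γ = 574×(2.03/42.2)^(7/5) = 8.203 kPa.
For a reversible adiabat, W_by_gas = (P₁V₁ − P₂V₂)/(γ−1).
W_by = (574000×0.00203 − 8203×0.0422) / (2/5) = 2048 J.
Q = 0 ⇒ ΔU = −W_by = -2048 J.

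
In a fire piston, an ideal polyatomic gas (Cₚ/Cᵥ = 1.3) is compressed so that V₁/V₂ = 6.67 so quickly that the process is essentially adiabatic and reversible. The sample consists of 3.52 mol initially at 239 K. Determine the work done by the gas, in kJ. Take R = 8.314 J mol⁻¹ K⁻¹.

W ≈ -17.9 kJ

Adiabatic: T₁V₁^(γ−1) = T₂V₂^(γ−1) ⇒ T₂ = T₁ (V₁/V₂)^(γ−1).
T₂ = 239 × 6.67^(0.3) = 422.3 K.
Q = 0, so ΔU = W_on_gas = nCᵥΔT with Cᵥ = R/(γ−1) = 27.71 J/(mol·K).
ΔU = 3.52 × 27.71 × (422.3 − 239) = 17880 J.
Work done by the gas = −ΔU = -17880 J.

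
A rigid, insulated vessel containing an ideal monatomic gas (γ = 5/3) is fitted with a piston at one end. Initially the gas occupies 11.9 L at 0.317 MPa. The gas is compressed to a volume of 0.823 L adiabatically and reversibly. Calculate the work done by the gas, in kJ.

P₂ = P₁(V₁/V₂)^γ = 0.317×(11.9/0.823)^(5/3) = 27.2 MPa.
For a reversible adiabat, W_by_gas = (P₁V₁ − P₂V₂)/(γ−1).
W_by = (317000×0.0119 − 2.72×10^7×0.000823) / (2/3) = -27930 J.

W ≈ -27.9 kJ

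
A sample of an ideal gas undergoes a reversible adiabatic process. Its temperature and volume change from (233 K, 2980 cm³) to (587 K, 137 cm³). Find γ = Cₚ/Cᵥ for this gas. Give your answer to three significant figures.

TV^(γ−1) = const ⇒ γ − 1 = ln(T₂/T₁) / ln(V₁/V₂).
γ = 1 + ln(587/233) / ln(2980/137) = 1.3.

γ ≈ 1.30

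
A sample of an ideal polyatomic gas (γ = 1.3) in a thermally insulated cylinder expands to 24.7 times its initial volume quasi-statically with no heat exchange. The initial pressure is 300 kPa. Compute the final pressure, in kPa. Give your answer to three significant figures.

Adiabatic: P₁V₁^γ = P₂V₂^γ ⇒ P₂ = P₁ (V₁/V₂)^γ.
P₂ = 300 × (1/24.7)^(1.3) = 4.641 kPa.

P₂ ≈ 4.64 kPa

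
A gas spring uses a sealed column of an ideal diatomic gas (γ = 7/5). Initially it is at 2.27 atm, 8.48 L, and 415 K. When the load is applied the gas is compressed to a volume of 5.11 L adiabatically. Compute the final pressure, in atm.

Since PV^γ is constant along a reversible adiabat, P₂ = P₁ (V₁/V₂)^γ.
P₂ = 2.27 × (8.48/5.11)^(7/5) = 4.613 atm.

P₂ ≈ 4.61 atm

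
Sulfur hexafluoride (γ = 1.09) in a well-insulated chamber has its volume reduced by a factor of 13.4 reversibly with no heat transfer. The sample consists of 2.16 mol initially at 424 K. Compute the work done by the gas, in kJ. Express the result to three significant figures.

W ≈ -22.3 kJ

For a reversible adiabat TV^(γ−1) is constant, so T₂ = T₁ (V₁/V₂)^(γ−1).
T₂ = 424 × 13.4^(0.09) = 535.6 K.
Q = 0, so ΔU = W_on_gas = nCᵥΔT with Cᵥ = R/(γ−1) = 92.38 J/(mol·K).
ΔU = 2.16 × 92.38 × (535.6 − 424) = 22260 J.
Work done by the gas = −ΔU = -22260 J.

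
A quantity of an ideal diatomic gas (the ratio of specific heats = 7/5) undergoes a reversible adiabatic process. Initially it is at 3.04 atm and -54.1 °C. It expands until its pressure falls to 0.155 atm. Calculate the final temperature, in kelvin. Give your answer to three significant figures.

T₂ ≈ 93.6 K

Along an adiabat T P^((1−γ)/γ) is constant, so T₂ = T₁ (P₂/P₁)^((γ−1)/γ).
T₁ = -54.1 °C = 219 K.
T₂ = 219 × (0.155/3.04)^(2/7) = 93.59 K.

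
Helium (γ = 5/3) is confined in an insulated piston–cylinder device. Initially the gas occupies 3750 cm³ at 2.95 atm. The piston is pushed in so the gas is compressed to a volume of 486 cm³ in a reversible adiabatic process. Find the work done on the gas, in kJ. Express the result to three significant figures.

P₂ = P₁(V₁/V₂)^γ = 2.95×(3750/486)^(5/3) = 88.88 atm.
For a reversible adiabat, W_by_gas = (P₁V₁ − P₂V₂)/(γ−1).
W_by = (298900×0.00375 − 9.006×10^6×0.000486) / (2/3) = -4884 J.
W_on_gas = −W_by = 4884 J.

W ≈ 4.88 kJ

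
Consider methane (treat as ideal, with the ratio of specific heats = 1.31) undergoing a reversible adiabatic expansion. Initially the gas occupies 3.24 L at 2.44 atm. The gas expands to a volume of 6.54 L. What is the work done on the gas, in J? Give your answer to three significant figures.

W ≈ -506 J

P₂ = P₁(V₁/V₂)^γ = 2.44×(3.24/6.54)^(1.31) = 0.9723 atm.
For a reversible adiabat, W_by_gas = (P₁V₁ − P₂V₂)/(γ−1).
W_by = (247200×0.00324 − 98520×0.00654) / (0.31) = 505.6 J.
W_on_gas = −W_by = -505.6 J.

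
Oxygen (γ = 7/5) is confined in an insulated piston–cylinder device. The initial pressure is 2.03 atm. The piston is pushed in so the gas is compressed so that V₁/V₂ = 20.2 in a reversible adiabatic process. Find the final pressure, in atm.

Adiabatic: P₁V₁^γ = P₂V₂^γ ⇒ P₂ = P₁ (V₁/V₂)^γ.
P₂ = 2.03 × 20.2^(7/5) = 136.5 atm.

P₂ ≈ 136 atm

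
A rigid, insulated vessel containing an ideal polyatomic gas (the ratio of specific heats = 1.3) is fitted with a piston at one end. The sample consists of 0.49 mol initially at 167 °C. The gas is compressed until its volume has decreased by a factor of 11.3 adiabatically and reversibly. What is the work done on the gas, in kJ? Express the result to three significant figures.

Adiabatic: T₁V₁^(γ−1) = T₂V₂^(γ−1) ⇒ T₂ = T₁ (V₁/V₂)^(γ−1).
T₁ = 167 °C = 440.1 K.
T₂ = 440.1 × 11.3^(0.3) = 911 K.
Q = 0, so ΔU = W_on_gas = nCᵥΔT with Cᵥ = R/(γ−1) = 27.71 J/(mol·K).
ΔU = 0.49 × 27.71 × (911 − 440.1) = 6394 J.

W ≈ 6.39 kJ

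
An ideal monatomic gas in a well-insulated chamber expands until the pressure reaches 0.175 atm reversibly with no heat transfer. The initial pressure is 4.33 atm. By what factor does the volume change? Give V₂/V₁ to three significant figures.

V₂/V₁ ≈ 6.86

From PV^γ = const, V₂/V₁ = (P₁/P₂)^(1/γ).
For a monatomic ideal gas γ = 5/3.
V₂/V₁ = (4.33/0.175)^(3/5) = 6.856.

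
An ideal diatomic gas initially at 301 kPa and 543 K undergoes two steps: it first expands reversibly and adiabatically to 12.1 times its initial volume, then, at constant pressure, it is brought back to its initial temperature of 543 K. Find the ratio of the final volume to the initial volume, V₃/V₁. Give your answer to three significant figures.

V₃/V₁ ≈ 32.8

For a diatomic ideal gas γ = 7/5.
Adiabatic step: V₂/V₁ = 12.1; T₂ = T₁·(1/12.1)^(2/5) = 200.3 K.
Isobaric step: V₃/V₂ = T₃/T₂ = 543/200.3.
V₃/V₁ = (V₂/V₁)(V₃/V₂) = 12.1 × (543/200.3) = 32.8.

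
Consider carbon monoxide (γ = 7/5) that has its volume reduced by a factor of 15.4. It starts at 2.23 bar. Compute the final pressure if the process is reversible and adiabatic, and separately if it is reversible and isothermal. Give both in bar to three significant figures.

adiabatic: 103 bar; isothermal: 34.3 bar

Isothermal: P₂ = P₁(V₁/V₂) = 2.23×15.4 = 34.34 bar.
Adiabatic: P₂ = P₁(V₁/V₂)^γ = 2.23×15.4^(7/5) = 102.5 bar.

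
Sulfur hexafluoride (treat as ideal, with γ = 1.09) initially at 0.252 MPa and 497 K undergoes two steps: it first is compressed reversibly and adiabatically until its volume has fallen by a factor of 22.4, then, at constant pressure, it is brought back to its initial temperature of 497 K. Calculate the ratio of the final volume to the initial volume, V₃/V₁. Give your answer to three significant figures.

V₃/V₁ ≈ 0.0337

Adiabatic step: V₂/V₁ = 0.04464; T₂ = T₁·22.4^(0.09) = 657.5 K.
Isobaric step: V₃/V₂ = T₃/T₂ = 497/657.5.
V₃/V₁ = (V₂/V₁)(V₃/V₂) = 0.04464 × (497/657.5) = 0.03375.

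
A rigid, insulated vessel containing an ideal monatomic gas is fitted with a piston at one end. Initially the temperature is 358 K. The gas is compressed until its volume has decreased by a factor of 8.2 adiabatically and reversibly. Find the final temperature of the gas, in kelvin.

T₂ ≈ 1460 K

For a reversible adiabat TV^(γ−1) is constant, so T₂ = T₁ (V₁/V₂)^(γ−1).
For a monatomic ideal gas γ = 5/3, so γ−1 = 2/3.
T₂ = 358 × 8.2^(2/3) = 1456 K.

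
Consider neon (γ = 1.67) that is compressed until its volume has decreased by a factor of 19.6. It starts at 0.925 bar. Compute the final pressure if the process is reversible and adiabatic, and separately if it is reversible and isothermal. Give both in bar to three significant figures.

adiabatic: 133 bar; isothermal: 18.1 bar

Isothermal: P₂ = P₁(V₁/V₂) = 0.925×19.6 = 18.13 bar.
Adiabatic: P₂ = P₁(V₁/V₂)^γ = 0.925×19.6^(1.67) = 133.1 bar.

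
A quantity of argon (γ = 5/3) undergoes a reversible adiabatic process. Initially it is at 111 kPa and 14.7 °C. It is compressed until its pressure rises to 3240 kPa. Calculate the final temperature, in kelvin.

T₂ ≈ 1110 K

Adiabatic: T₂/T₁ = (P₂/P₁)^((γ−1)/γ).
T₁ = 14.7 °C = 287.8 K.
T₂ = 287.8 × (3240/111)^(2/5) = 1110 K.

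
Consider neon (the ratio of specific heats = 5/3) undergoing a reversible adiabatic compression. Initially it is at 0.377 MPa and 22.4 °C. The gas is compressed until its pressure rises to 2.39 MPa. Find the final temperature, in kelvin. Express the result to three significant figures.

Along an adiabat T P^((1−γ)/γ) is constant, so T₂ = T₁ (P₂/P₁)^((γ−1)/γ).
T₁ = 22.4 °C = 295.5 K.
T₂ = 295.5 × (2.39/0.377)^(2/5) = 618.7 K.

T₂ ≈ 619 K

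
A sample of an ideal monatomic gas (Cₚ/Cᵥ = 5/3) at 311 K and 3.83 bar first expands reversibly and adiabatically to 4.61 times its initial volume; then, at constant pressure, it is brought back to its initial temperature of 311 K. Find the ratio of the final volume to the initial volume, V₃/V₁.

V₃/V₁ ≈ 12.8

Adiabatic step: V₂/V₁ = 4.61; T₂ = T₁·(1/4.61)^(2/3) = 112.3 K.
Isobaric step: V₃/V₂ = T₃/T₂ = 311/112.3.
V₃/V₁ = (V₂/V₁)(V₃/V₂) = 4.61 × (311/112.3) = 12.77.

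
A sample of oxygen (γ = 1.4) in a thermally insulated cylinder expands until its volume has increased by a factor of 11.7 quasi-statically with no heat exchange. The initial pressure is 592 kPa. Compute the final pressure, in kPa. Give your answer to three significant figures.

Adiabatic: P₁V₁^γ = P₂V₂^γ ⇒ P₂ = P₁ (V₁/V₂)^γ.
P₂ = 592 × (1/11.7)^(1.4) = 18.92 kPa.

P₂ ≈ 18.9 kPa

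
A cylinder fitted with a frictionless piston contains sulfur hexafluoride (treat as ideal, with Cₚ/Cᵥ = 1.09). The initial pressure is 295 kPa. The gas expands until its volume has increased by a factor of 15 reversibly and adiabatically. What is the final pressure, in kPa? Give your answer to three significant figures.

Adiabatic: P₁V₁^γ = P₂V₂^γ ⇒ P₂ = P₁ (V₁/V₂)^γ.
P₂ = 295 × (1/15)^(1.09) = 15.41 kPa.

P₂ ≈ 15.4 kPa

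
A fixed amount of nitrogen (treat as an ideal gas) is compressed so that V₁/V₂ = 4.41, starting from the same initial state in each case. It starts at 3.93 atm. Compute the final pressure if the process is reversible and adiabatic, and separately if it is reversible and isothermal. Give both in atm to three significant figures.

For a diatomic ideal gas γ = 7/5.
Isothermal: P₂ = P₁(V₁/V₂) = 3.93×4.41 = 17.33 atm.
Adiabatic: P₂ = P₁(V₁/V₂)^γ = 3.93×4.41^(7/5) = 31.38 atm.

adiabatic: 31.4 atm; isothermal: 17.3 atm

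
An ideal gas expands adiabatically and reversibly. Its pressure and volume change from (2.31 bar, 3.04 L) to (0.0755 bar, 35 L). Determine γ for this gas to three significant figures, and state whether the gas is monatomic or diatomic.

γ ≈ 1.40; diatomic

PV^γ = const ⇒ γ = ln(P₂/P₁) / ln(V₁/V₂).
γ = ln(0.0755/2.31) / ln(3.04/35) = 1.4.
γ ≈ 1.40 is close to 7/5, so the gas is diatomic.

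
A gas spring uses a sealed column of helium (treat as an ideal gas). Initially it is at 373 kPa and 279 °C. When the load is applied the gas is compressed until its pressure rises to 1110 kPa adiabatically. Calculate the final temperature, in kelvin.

T₂ ≈ 854 K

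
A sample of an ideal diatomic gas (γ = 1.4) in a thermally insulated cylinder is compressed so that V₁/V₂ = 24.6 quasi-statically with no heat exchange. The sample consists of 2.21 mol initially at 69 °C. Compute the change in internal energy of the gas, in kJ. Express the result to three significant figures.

Adiabatic: T₁V₁^(γ−1) = T₂V₂^(γ−1) ⇒ T₂ = T₁ (V₁/V₂)^(γ−1).
T₁ = 69 °C = 342.1 K.
T₂ = 342.1 × 24.6^(0.4) = 1232 K.
Q = 0, so ΔU = W_on_gas = nCᵥΔT with Cᵥ = R/(γ−1) = 20.79 J/(mol·K).
ΔU = 2.21 × 20.79 × (1232 − 342.1) = 40870 J.

ΔU ≈ 40.9 kJ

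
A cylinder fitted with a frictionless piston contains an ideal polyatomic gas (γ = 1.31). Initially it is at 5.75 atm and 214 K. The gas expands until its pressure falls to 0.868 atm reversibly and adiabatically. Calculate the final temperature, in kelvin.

Along an adiabat T P^((1−γ)/γ) is constant, so T₂ = T₁ (P₂/P₁)^((γ−1)/γ).
T₂ = 214 × (0.868/5.75)^(0.237) = 136.8 K.

T₂ ≈ 137 K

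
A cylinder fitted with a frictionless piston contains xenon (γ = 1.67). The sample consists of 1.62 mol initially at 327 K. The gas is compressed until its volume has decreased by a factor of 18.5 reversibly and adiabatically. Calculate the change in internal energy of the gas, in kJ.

ΔU ≈ 39.9 kJ

Adiabatic: T₁V₁^(γ−1) = T₂V₂^(γ−1) ⇒ T₂ = T₁ (V₁/V₂)^(γ−1).
T₂ = 327 × 18.5^(0.67) = 2310 K.
Q = 0, so ΔU = W_on_gas = nCᵥΔT with Cᵥ = R/(γ−1) = 12.41 J/(mol·K).
ΔU = 1.62 × 12.41 × (2310 − 327) = 39860 J.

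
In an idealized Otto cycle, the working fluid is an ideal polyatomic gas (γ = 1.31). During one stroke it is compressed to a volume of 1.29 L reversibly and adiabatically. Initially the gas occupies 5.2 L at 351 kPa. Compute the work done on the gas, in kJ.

W ≈ 3.18 kJ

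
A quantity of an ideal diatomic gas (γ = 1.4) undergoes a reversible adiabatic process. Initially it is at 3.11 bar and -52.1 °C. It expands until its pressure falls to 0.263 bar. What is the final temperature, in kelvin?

T₂ ≈ 109 K

Along an adiabat T P^((1−γ)/γ) is constant, so T₂ = T₁ (P₂/P₁)^((γ−1)/γ).
T₁ = -52.1 °C = 221 K.
T₂ = 221 × (0.263/3.11)^(0.286) = 109.1 K.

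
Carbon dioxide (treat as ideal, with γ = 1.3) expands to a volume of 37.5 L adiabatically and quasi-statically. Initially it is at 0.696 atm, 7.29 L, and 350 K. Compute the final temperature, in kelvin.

For a reversible adiabat TV^(γ−1) is constant, so T₂ = T₁ (V₁/V₂)^(γ−1).
T₂ = 350 × (7.29/37.5)^(0.3) = 214.1 K.

T₂ ≈ 214 K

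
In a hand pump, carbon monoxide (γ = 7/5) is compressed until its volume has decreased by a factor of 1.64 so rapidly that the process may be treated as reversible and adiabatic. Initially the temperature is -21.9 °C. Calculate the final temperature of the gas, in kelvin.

T₂ ≈ 306 K

For a reversible adiabat TV^(γ−1) is constant, so T₂ = T₁ (V₁/V₂)^(γ−1).
T₁ = -21.9 °C = 251.2 K.
T₂ = 251.2 × 1.64^(2/5) = 306.2 K.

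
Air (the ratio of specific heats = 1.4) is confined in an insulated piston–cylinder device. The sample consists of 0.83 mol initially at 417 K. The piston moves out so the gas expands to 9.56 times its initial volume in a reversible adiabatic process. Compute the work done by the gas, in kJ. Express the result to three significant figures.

W ≈ 4.28 kJ

Adiabatic: T₁V₁^(γ−1) = T₂V₂^(γ−1) ⇒ T₂ = T₁ (V₁/V₂)^(γ−1).
T₂ = 417 × (1/9.56)^(0.4) = 169 K.
Q = 0, so ΔU = W_on_gas = nCᵥΔT with Cᵥ = R/(γ−1) = 20.79 J/(mol·K).
ΔU = 0.83 × 20.79 × (169 − 417) = -4278 J.
Work done by the gas = −ΔU = 4278 J.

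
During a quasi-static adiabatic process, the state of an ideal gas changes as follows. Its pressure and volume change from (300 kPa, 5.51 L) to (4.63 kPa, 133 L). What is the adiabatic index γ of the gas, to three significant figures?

γ ≈ 1.31

PV^γ = const ⇒ γ = ln(P₂/P₁) / ln(V₁/V₂).
γ = ln(4.63/300) / ln(5.51/133) = 1.31.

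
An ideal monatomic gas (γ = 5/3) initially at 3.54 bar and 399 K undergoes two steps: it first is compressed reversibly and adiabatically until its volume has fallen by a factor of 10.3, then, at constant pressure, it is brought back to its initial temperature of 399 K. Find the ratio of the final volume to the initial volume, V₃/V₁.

Adiabatic step: V₂/V₁ = 0.09709; T₂ = T₁·10.3^(2/3) = 1889 K.
Isobaric step: V₃/V₂ = T₃/T₂ = 399/1889.
V₃/V₁ = (V₂/V₁)(V₃/V₂) = 0.09709 × (399/1889) = 0.02051.

V₃/V₁ ≈ 0.0205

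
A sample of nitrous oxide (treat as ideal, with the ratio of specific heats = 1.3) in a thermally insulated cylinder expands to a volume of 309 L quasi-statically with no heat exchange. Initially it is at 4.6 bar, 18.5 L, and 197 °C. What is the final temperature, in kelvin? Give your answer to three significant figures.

T₂ ≈ 202 K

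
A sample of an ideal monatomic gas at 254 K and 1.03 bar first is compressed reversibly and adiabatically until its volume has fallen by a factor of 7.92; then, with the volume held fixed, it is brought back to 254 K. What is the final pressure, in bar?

P₃ ≈ 8.16 bar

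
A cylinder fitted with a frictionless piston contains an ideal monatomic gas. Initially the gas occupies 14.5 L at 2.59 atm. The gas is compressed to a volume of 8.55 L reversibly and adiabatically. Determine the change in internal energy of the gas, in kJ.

ΔU ≈ 2.41 kJ

γ = 5/3 for a monatomic ideal gas.
P₂ = P₁(V₁/V₂)^γ = 2.59×(14.5/8.55)^(5/3) = 6.246 atm.
For a reversible adiabat, W_by_gas = (P₁V₁ − P₂V₂)/(γ−1).
W_by = (262400×0.0145 − 632900×0.00855) / (2/3) = -2409 J.
Q = 0 ⇒ ΔU = −W_by = 2409 J.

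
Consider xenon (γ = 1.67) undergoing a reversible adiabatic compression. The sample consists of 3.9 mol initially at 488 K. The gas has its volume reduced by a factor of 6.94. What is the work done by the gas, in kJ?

Adiabatic: T₁V₁^(γ−1) = T₂V₂^(γ−1) ⇒ T₂ = T₁ (V₁/V₂)^(γ−1).
T₂ = 488 × 6.94^(0.67) = 1787 K.
Q = 0, so ΔU = W_on_gas = nCᵥΔT with Cᵥ = R/(γ−1) = 12.41 J/(mol·K).
ΔU = 3.9 × 12.41 × (1787 − 488) = 62870 J.
Work done by the gas = −ΔU = -62870 J.

W ≈ -62.9 kJ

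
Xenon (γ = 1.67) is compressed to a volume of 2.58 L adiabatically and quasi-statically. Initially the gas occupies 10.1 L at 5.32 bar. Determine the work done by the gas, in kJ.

P₂ = P₁(V₁/V₂)^γ = 5.32×(10.1/2.58)^(1.67) = 51.97 bar.
For a reversible adiabat, W_by_gas = (P₁V₁ − P₂V₂)/(γ−1).
W_by = (532000×0.0101 − 5.197×10^6×0.00258) / (0.67) = -11990 J.

W ≈ -12.0 kJ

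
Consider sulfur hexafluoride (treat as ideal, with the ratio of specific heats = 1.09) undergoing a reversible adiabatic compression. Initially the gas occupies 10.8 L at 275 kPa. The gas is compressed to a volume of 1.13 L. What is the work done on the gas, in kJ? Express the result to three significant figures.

W ≈ 7.43 kJ

P₂ = P₁(V₁/V₂)^γ = 275×(10.8/1.13)^(1.09) = 3220 kPa.
For a reversible adiabat, W_by_gas = (P₁V₁ − P₂V₂)/(γ−1).
W_by = (275000×0.0108 − 3.22×10^6×0.00113) / (0.09) = -7434 J.
W_on_gas = −W_by = 7434 J.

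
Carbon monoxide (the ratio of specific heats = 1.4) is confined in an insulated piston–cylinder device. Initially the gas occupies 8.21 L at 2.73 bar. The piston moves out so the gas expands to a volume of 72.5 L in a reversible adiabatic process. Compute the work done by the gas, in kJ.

W ≈ 3.26 kJ

P₂ = P₁(V₁/V₂)^γ = 2.73×(8.21/72.5)^(1.4) = 0.1294 bar.
For a reversible adiabat, W_by_gas = (P₁V₁ − P₂V₂)/(γ−1).
W_by = (273000×0.00821 − 12940×0.0725) / (0.4) = 3259 J.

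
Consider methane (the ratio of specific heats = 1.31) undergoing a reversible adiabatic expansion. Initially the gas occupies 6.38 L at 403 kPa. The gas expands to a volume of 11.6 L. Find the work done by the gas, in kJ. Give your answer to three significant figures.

P₂ = P₁(V₁/V₂)^γ = 403×(6.38/11.6)^(1.31) = 184.2 kPa.
For a reversible adiabat, W_by_gas = (P₁V₁ − P₂V₂)/(γ−1).
W_by = (403000×0.00638 − 184200×0.0116) / (0.31) = 1403 J.

W ≈ 1.40 kJ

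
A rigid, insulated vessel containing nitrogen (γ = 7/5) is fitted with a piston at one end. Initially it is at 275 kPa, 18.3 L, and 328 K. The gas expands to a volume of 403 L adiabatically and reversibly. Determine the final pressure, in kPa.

P₂ ≈ 3.63 kPa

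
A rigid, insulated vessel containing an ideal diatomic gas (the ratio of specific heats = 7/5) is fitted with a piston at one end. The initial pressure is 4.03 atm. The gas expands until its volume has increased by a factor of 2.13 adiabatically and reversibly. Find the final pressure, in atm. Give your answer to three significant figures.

Adiabatic: P₁V₁^γ = P₂V₂^γ ⇒ P₂ = P₁ (V₁/V₂)^γ.
P₂ = 4.03 × (1/2.13)^(7/5) = 1.398 atm.

P₂ ≈ 1.40 atm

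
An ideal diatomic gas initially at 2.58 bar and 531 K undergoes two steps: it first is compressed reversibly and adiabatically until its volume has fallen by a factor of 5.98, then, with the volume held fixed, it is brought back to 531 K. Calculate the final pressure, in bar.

P₃ ≈ 15.4 bar

For a diatomic ideal gas γ = 7/5.
Adiabatic step (PV^γ = const): P₂ = 2.58×5.98^(7/5) = 31.55 bar; T₂ = 531×5.98^(2/5) = 1086 K.
Isochoric: P₃ = P₂(T₃/T₂) = 31.55 × (531/1086) = 15.43 bar.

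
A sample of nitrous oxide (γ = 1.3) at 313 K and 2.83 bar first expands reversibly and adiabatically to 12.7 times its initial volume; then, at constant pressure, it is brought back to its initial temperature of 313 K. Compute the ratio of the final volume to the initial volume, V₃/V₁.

Adiabatic step: V₂/V₁ = 12.7; T₂ = T₁·(1/12.7)^(0.3) = 146 K.
Isobaric step: V₃/V₂ = T₃/T₂ = 313/146.
V₃/V₁ = (V₂/V₁)(V₃/V₂) = 12.7 × (313/146) = 27.22.

V₃/V₁ ≈ 27.2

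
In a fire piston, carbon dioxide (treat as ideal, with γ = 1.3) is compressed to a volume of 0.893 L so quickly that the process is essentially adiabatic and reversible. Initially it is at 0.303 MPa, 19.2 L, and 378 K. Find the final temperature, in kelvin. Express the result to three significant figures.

T₂ ≈ 949 K

For a reversible adiabat TV^(γ−1) is constant, so T₂ = T₁ (V₁/V₂)^(γ−1).
T₂ = 378 × (19.2/0.893)^(0.3) = 948.9 K.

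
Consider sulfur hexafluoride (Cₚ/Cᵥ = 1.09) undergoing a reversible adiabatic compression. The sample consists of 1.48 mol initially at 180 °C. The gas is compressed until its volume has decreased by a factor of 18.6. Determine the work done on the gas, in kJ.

For a reversible adiabat TV^(γ−1) is constant, so T₂ = T₁ (V₁/V₂)^(γ−1).
T₁ = 180 °C = 453.1 K.
T₂ = 453.1 × 18.6^(0.09) = 589.5 K.
Q = 0, so ΔU = W_on_gas = nCᵥΔT with Cᵥ = R/(γ−1) = 92.38 J/(mol·K).
ΔU = 1.48 × 92.38 × (589.5 − 453.1) = 18640 J.

W ≈ 18.6 kJ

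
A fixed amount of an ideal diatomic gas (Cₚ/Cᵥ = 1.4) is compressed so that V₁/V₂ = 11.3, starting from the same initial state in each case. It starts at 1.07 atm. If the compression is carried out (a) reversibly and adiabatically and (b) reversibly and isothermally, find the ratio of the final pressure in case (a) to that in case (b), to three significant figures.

Isothermal: P_b = P₁(V₁/V₂) = 1.07×11.3.
Adiabatic: P_a = P₁(V₁/V₂)^γ = 1.07×11.3^(1.4).
P_a/P_b = (V₁/V₂)^(γ−1) = 11.3^(0.4) = 2.638.

P_adiabatic / P_isothermal ≈ 2.64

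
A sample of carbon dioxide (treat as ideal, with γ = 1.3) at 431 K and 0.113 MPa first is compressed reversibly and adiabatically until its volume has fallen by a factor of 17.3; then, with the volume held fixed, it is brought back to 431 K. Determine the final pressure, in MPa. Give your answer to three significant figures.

Adiabatic step (PV^γ = const): P₂ = 0.113×17.3^(1.3) = 4.598 MPa; T₂ = 431×17.3^(0.3) = 1014 K.
Isochoric: P₃ = P₂(T₃/T₂) = 4.598 × (431/1014) = 1.955 MPa.

P₃ ≈ 1.95 MPa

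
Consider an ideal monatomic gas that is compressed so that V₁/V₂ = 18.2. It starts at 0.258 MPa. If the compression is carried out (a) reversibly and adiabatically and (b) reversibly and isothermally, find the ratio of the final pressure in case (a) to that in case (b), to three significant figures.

P_adiabatic / P_isothermal ≈ 6.92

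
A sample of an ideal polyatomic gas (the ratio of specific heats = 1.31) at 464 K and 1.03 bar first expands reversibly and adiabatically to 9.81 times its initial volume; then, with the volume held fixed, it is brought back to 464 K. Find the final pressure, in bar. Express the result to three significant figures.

P₃ ≈ 0.105 bar

Adiabatic step (PV^γ = const): P₂ = 1.03×(1/9.81)^(1.31) = 0.05173 bar; T₂ = 464×(1/9.81)^(0.31) = 228.6 K.
Isochoric: P₃ = P₂(T₃/T₂) = 0.05173 × (464/228.6) = 0.105 bar.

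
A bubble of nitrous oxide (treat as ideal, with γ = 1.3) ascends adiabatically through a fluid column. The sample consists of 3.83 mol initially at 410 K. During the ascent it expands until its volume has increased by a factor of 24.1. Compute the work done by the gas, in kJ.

W ≈ 26.8 kJ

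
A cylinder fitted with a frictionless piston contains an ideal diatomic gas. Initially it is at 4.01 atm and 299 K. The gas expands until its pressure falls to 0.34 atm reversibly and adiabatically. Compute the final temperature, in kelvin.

Along an adiabat T P^((1−γ)/γ) is constant, so T₂ = T₁ (P₂/P₁)^((γ−1)/γ).
For a diatomic ideal gas γ = 7/5, so (γ−1)/γ = 2/7.
T₂ = 299 × (0.34/4.01)^(2/7) = 147.7 K.

T₂ ≈ 148 K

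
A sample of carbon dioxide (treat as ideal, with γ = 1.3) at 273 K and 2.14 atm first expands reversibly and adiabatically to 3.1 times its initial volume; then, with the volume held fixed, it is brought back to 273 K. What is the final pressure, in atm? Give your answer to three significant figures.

P₃ ≈ 0.690 atm

Adiabatic step (PV^γ = const): P₂ = 2.14×(1/3.1)^(1.3) = 0.4916 atm; T₂ = 273×(1/3.1)^(0.3) = 194.4 K.
Isochoric: P₃ = P₂(T₃/T₂) = 0.4916 × (273/194.4) = 0.6903 atm.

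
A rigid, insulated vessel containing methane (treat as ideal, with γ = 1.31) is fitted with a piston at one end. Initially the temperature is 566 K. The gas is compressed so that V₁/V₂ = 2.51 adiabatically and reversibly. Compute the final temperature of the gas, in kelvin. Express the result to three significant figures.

T₂ ≈ 753 K

For a reversible adiabat TV^(γ−1) is constant, so T₂ = T₁ (V₁/V₂)^(γ−1).
T₂ = 566 × 2.51^(0.31) = 752.9 K.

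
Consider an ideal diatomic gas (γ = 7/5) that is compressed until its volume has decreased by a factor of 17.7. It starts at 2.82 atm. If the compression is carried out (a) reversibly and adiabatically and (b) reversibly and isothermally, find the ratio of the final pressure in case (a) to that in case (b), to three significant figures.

Isothermal: P_b = P₁(V₁/V₂) = 2.82×17.7.
Adiabatic: P_a = P₁(V₁/V₂)^γ = 2.82×17.7^(7/5).
P_a/P_b = (V₁/V₂)^(γ−1) = 17.7^(2/5) = 3.156.

P_adiabatic / P_isothermal ≈ 3.16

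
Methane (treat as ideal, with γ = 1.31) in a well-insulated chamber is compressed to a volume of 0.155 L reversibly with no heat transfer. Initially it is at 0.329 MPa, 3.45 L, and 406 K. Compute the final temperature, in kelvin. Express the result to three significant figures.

For a reversible adiabat TV^(γ−1) is constant, so T₂ = T₁ (V₁/V₂)^(γ−1).
T₂ = 406 × (3.45/0.155)^(0.31) = 1062 K.

T₂ ≈ 1060 K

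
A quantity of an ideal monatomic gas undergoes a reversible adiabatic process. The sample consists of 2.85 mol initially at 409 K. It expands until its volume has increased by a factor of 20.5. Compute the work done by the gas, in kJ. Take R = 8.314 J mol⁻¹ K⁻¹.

W ≈ 12.6 kJ

For a reversible adiabat TV^(γ−1) is constant, so T₂ = T₁ (V₁/V₂)^(γ−1).
γ = 5/3 for a monatomic ideal gas, so γ−1 = 2/3.
T₂ = 409 × (1/20.5)^(2/3) = 54.6 K.
Q = 0, so ΔU = W_on_gas = nCᵥΔT with Cᵥ = R/(γ−1) = 12.47 J/(mol·K).
ΔU = 2.85 × 12.47 × (54.6 − 409) = -12600 J.
Work done by the gas = −ΔU = 12600 J.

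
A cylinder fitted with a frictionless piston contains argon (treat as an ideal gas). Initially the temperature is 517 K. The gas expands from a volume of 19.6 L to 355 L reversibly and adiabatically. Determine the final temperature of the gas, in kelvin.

T₂ ≈ 75.0 K

Adiabatic: T₁V₁^(γ−1) = T₂V₂^(γ−1) ⇒ T₂ = T₁ (V₁/V₂)^(γ−1).
For a monatomic ideal gas γ = 5/3, so γ−1 = 2/3.
T₂ = 517 × (19.6/355)^(2/3) = 74.96 K.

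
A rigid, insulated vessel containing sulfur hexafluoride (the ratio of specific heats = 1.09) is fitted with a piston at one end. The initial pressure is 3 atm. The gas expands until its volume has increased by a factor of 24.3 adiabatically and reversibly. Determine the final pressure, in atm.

P₂ ≈ 0.0926 atm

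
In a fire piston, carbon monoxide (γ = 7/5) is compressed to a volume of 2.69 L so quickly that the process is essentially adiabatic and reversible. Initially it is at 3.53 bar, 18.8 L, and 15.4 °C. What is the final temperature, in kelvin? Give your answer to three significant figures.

Adiabatic: T₁V₁^(γ−1) = T₂V₂^(γ−1) ⇒ T₂ = T₁ (V₁/V₂)^(γ−1).
T₁ = 15.4 °C = 288.5 K.
T₂ = 288.5 × (18.8/2.69)^(2/5) = 628 K.

T₂ ≈ 628 K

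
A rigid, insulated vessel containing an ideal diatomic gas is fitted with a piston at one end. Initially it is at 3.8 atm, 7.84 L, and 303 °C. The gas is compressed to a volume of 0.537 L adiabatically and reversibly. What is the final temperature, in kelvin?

T₂ ≈ 1680 K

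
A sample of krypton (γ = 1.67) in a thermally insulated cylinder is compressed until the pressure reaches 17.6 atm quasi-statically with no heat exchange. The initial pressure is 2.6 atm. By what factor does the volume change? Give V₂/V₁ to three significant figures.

V₂/V₁ ≈ 0.318

From PV^γ = const, V₂/V₁ = (P₁/P₂)^(1/γ).
V₂/V₁ = (2.6/17.6)^(0.599) = 0.3182.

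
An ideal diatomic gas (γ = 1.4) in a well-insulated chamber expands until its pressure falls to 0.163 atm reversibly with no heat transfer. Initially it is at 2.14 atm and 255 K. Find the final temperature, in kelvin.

T₂ ≈ 122 K

Along an adiabat T P^((1−γ)/γ) is constant, so T₂ = T₁ (P₂/P₁)^((γ−1)/γ).
T₂ = 255 × (0.163/2.14)^(0.286) = 122.2 K.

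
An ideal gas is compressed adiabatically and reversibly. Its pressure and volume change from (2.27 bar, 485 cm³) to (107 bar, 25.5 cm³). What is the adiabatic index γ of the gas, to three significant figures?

γ ≈ 1.31

PV^γ = const ⇒ γ = ln(P₂/P₁) / ln(V₁/V₂).
γ = ln(107/2.27) / ln(485/25.5) = 1.308.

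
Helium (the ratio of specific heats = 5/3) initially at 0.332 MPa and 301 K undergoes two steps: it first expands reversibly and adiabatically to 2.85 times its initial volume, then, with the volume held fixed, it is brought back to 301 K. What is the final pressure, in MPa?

P₃ ≈ 0.116 MPa

Adiabatic step (PV^γ = const): P₂ = 0.332×(1/2.85)^(5/3) = 0.05795 MPa; T₂ = 301×(1/2.85)^(2/3) = 149.7 K.
Isochoric: P₃ = P₂(T₃/T₂) = 0.05795 × (301/149.7) = 0.1165 MPa.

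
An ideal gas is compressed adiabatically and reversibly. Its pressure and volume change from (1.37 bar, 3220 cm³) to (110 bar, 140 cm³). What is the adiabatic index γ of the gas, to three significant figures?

PV^γ = const ⇒ γ = ln(P₂/P₁) / ln(V₁/V₂).
γ = ln(110/1.37) / ln(3220/140) = 1.399.

γ ≈ 1.40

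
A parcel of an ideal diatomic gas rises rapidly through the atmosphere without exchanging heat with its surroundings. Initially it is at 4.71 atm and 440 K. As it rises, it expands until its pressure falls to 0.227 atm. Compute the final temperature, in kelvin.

Adiabatic: T₂/T₁ = (P₂/P₁)^((γ−1)/γ).
For a diatomic ideal gas γ = 7/5, so (γ−1)/γ = 2/7.
T₂ = 440 × (0.227/4.71)^(2/7) = 185 K.

T₂ ≈ 185 K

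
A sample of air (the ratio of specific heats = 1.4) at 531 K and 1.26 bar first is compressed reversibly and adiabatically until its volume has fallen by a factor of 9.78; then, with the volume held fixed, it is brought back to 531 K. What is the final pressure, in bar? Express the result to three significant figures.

Adiabatic step (PV^γ = const): P₂ = 1.26×9.78^(1.4) = 30.68 bar; T₂ = 531×9.78^(0.4) = 1322 K.
Isochoric: P₃ = P₂(T₃/T₂) = 30.68 × (531/1322) = 12.32 bar.

P₃ ≈ 12.3 bar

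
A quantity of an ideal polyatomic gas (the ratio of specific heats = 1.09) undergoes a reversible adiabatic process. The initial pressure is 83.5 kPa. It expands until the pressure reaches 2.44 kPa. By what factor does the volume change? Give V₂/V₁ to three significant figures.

V₂/V₁ ≈ 25.6

From PV^γ = const, V₂/V₁ = (P₁/P₂)^(1/γ).
V₂/V₁ = (83.5/2.44)^(0.917) = 25.56.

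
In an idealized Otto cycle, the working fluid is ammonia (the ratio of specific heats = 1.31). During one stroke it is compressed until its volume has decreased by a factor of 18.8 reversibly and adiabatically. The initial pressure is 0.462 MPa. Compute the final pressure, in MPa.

Since PV^γ is constant along a reversible adiabat, P₂ = P₁ (V₁/V₂)^γ.
P₂ = 0.462 × 18.8^(1.31) = 21.57 MPa.

P₂ ≈ 21.6 MPa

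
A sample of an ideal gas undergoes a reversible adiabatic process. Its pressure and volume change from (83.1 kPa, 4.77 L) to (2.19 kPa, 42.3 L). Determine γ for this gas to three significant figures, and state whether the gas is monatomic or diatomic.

γ ≈ 1.67; monatomic

PV^γ = const ⇒ γ = ln(P₂/P₁) / ln(V₁/V₂).
γ = ln(2.19/83.1) / ln(4.77/42.3) = 1.666.
γ ≈ 1.67 is close to 5/3, so the gas is monatomic.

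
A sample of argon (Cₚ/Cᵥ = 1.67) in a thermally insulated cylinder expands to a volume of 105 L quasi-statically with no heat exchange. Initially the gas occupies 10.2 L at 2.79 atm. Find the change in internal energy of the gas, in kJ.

P₂ = P₁(V₁/V₂)^γ = 2.79×(10.2/105)^(1.67) = 0.05683 atm.
For a reversible adiabat, W_by_gas = (P₁V₁ − P₂V₂)/(γ−1).
W_by = (282700×0.0102 − 5758×0.105) / (0.67) = 3401 J.
Q = 0 ⇒ ΔU = −W_by = -3401 J.

ΔU ≈ -3.40 kJ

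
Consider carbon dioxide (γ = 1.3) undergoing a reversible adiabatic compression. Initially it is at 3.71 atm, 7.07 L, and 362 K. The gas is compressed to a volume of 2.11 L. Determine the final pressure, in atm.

P₂ ≈ 17.9 atm

Adiabatic: P₁V₁^γ = P₂V₂^γ ⇒ P₂ = P₁ (V₁/V₂)^γ.
P₂ = 3.71 × (7.07/2.11)^(1.3) = 17.87 atm.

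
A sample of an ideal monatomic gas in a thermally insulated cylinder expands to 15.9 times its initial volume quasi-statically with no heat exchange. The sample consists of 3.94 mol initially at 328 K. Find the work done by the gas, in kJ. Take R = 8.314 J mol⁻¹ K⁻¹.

W ≈ 13.6 kJ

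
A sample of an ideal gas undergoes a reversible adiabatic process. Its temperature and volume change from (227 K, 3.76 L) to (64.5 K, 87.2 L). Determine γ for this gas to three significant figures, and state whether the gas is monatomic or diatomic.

γ ≈ 1.40; diatomic

TV^(γ−1) = const ⇒ γ − 1 = ln(T₂/T₁) / ln(V₁/V₂).
γ = 1 + ln(64.5/227) / ln(3.76/87.2) = 1.4.
γ ≈ 1.40 is close to 7/5, so the gas is diatomic.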